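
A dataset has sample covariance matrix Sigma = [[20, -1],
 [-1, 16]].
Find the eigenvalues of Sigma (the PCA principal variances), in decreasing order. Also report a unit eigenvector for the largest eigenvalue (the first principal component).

Step 1 — characteristic polynomial of 2×2 Sigma:
  det(Sigma - λI) = λ² - trace · λ + det = 0.
  trace = 20 + 16 = 36, det = 20·16 - (-1)² = 319.
Step 2 — discriminant:
  Δ = trace² - 4·det = 1296 - 1276 = 20.
Step 3 — eigenvalues:
  λ = (trace ± √Δ)/2 = (36 ± 4.4721)/2,
  λ_1 = 20.2361,  λ_2 = 15.7639.

Step 4 — unit eigenvector for λ_1: solve (Sigma - λ_1 I)v = 0. First row:
  (20 - 20.2361)·v_x + (-1)·v_y = 0, i.e. (-0.2361)·v_x + (-1)·v_y = 0,
  so v ∝ (b, λ_1 - a) = (-1, 0.2361); multiply by -1 so the first entry is positive: u = (1, -0.2361).
  ||u|| = √((1)² + (-0.2361)²) = √(1.0557) ≈ 1.0275,
  v_1 = u/||u|| ≈ (0.9732, -0.2298) (||v_1|| = 1).

λ_1 = 20.2361,  λ_2 = 15.7639;  v_1 ≈ (0.9732, -0.2298)


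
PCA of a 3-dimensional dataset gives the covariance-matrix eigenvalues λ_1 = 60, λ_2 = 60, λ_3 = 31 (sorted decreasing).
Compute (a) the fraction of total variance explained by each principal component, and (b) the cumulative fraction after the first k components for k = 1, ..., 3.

Step 1 — total variance = trace(Sigma) = Σ λ_i = 60 + 60 + 31 = 151.

Step 2 — fraction explained by component i = λ_i / Σ λ:
  PC1: 60/151 = 0.3974
  PC2: 60/151 = 0.3974
  PC3: 31/151 = 0.2053

Step 3 — cumulative fraction after k components = (λ_1 + ... + λ_k) / Σ λ:
  k = 1: 60/151 = 0.3974
  k = 2: (60 + 60)/151 = 120/151 = 0.7947
  k = 3: (60 + 60 + 31)/151 = 151/151 = 1

Summary (fraction, with percent):

explained: PC1 0.3974 (39.74%), PC2 0.3974 (39.74%), PC3 0.2053 (20.53%);  cumulative: 0.3974, 0.7947, 1


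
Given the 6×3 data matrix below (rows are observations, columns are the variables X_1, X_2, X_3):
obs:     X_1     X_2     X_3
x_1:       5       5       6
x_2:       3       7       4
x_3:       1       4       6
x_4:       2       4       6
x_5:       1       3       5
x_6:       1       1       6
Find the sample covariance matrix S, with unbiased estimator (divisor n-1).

Step 1 — column means:
  mean(X_1) = (5 + 3 + 1 + 2 + 1 + 1) / 6 = 13/6 = 2.1667
  mean(X_2) = (5 + 7 + 4 + 4 + 3 + 1) / 6 = 24/6 = 4
  mean(X_3) = (6 + 4 + 6 + 6 + 5 + 6) / 6 = 33/6 = 5.5

Step 2 — sample covariance S[i,j] = (1/(n-1)) · Σ_k (x_{k,i} - mean_i) · (x_{k,j} - mean_j), with n-1 = 5.
  S[X_1,X_1] = ((2.8333)·(2.8333) + (0.8333)·(0.8333) + (-1.1667)·(-1.1667) + (-0.1667)·(-0.1667) + (-1.1667)·(-1.1667) + (-1.1667)·(-1.1667)) / 5 = 12.8333/5 = 2.5667
  S[X_1,X_2] = ((2.8333)·(1) + (0.8333)·(3) + (-1.1667)·(0) + (-0.1667)·(0) + (-1.1667)·(-1) + (-1.1667)·(-3)) / 5 = 10/5 = 2
  S[X_1,X_3] = ((2.8333)·(0.5) + (0.8333)·(-1.5) + (-1.1667)·(0.5) + (-0.1667)·(0.5) + (-1.1667)·(-0.5) + (-1.1667)·(0.5)) / 5 = -0.5/5 = -0.1
  S[X_2,X_2] = ((1)·(1) + (3)·(3) + (0)·(0) + (0)·(0) + (-1)·(-1) + (-3)·(-3)) / 5 = 20/5 = 4
  S[X_2,X_3] = ((1)·(0.5) + (3)·(-1.5) + (0)·(0.5) + (0)·(0.5) + (-1)·(-0.5) + (-3)·(0.5)) / 5 = -5/5 = -1
  S[X_3,X_3] = ((0.5)·(0.5) + (-1.5)·(-1.5) + (0.5)·(0.5) + (0.5)·(0.5) + (-0.5)·(-0.5) + (0.5)·(0.5)) / 5 = 3.5/5 = 0.7

S is symmetric (S[j,i] = S[i,j]). Assembling:

S = [[2.5667, 2, -0.1],
 [2, 4, -1],
 [-0.1, -1, 0.7]]


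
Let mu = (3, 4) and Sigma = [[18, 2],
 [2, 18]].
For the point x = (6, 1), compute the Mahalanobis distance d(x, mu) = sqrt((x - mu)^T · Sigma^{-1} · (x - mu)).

Step 1 — centre the observation: (x - mu) = (3, -3).

Step 2 — invert Sigma. det(Sigma) = 18·18 - (2)² = 320.
  Sigma^{-1} = (1/det) · [[d, -b], [-b, a]] = [[0.0562, -0.0062],
 [-0.0062, 0.0562]].

Step 3 — form the quadratic (x - mu)^T · Sigma^{-1} · (x - mu):
  Sigma^{-1} · (x - mu) = (0.1875, -0.1875).
  (x - mu)^T · [Sigma^{-1} · (x - mu)] = (3)·(0.1875) + (-3)·(-0.1875) = 1.125.

Step 4 — take square root: d = √(1.125) ≈ 1.0607.

d(x, mu) = √(1.125) ≈ 1.0607


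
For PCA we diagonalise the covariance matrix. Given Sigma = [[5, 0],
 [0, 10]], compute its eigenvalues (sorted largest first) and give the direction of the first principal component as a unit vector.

Step 1 — characteristic polynomial of 2×2 Sigma:
  det(Sigma - λI) = λ² - trace · λ + det = 0.
  trace = 5 + 10 = 15, det = 5·10 - (0)² = 50.
Step 2 — discriminant:
  Δ = trace² - 4·det = 225 - 200 = 25.
Step 3 — eigenvalues:
  λ = (trace ± √Δ)/2 = (15 ± 5)/2,
  λ_1 = 10,  λ_2 = 5.

Step 4 — unit eigenvector for λ_1: Sigma is diagonal, so its eigenvectors are the coordinate axes. λ_1 = 10 is the diagonal entry on the second coordinate axis, hence
  v_1 = (0, 1) (||v_1|| = 1).

λ_1 = 10,  λ_2 = 5;  v_1 ≈ (0, 1)


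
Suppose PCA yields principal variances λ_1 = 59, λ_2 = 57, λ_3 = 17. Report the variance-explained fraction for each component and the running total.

Step 1 — total variance = trace(Sigma) = Σ λ_i = 59 + 57 + 17 = 133.

Step 2 — fraction explained by component i = λ_i / Σ λ:
  PC1: 59/133 = 0.4436
  PC2: 57/133 = 0.4286
  PC3: 17/133 = 0.1278

Step 3 — cumulative fraction after k components = (λ_1 + ... + λ_k) / Σ λ:
  k = 1: 59/133 = 0.4436
  k = 2: (59 + 57)/133 = 116/133 = 0.8722
  k = 3: (59 + 57 + 17)/133 = 133/133 = 1

Summary (fraction, with percent):

explained: PC1 0.4436 (44.36%), PC2 0.4286 (42.86%), PC3 0.1278 (12.78%);  cumulative: 0.4436, 0.8722, 1


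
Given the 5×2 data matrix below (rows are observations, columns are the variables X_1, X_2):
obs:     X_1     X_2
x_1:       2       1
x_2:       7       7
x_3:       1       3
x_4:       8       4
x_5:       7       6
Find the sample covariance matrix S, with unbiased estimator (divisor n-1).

Step 1 — column means:
  mean(X_1) = (2 + 7 + 1 + 8 + 7) / 5 = 25/5 = 5
  mean(X_2) = (1 + 7 + 3 + 4 + 6) / 5 = 21/5 = 4.2

Step 2 — sample covariance S[i,j] = (1/(n-1)) · Σ_k (x_{k,i} - mean_i) · (x_{k,j} - mean_j), with n-1 = 4.
  S[X_1,X_1] = ((-3)·(-3) + (2)·(2) + (-4)·(-4) + (3)·(3) + (2)·(2)) / 4 = 42/4 = 10.5
  S[X_1,X_2] = ((-3)·(-3.2) + (2)·(2.8) + (-4)·(-1.2) + (3)·(-0.2) + (2)·(1.8)) / 4 = 23/4 = 5.75
  S[X_2,X_2] = ((-3.2)·(-3.2) + (2.8)·(2.8) + (-1.2)·(-1.2) + (-0.2)·(-0.2) + (1.8)·(1.8)) / 4 = 22.8/4 = 5.7

S is symmetric (S[j,i] = S[i,j]). Assembling:

S = [[10.5, 5.75],
 [5.75, 5.7]]


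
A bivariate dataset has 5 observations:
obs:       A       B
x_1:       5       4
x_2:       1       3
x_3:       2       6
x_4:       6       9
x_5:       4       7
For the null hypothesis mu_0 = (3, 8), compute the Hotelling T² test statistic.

Step 1 — sample mean vector:
  mean(A) = (5 + 1 + 2 + 6 + 4) / 5 = 18/5 = 3.6
  mean(B) = (4 + 3 + 6 + 9 + 7) / 5 = 29/5 = 5.8
  x̄ = (3.6, 5.8),  deviation x̄ - mu_0 = (3.6, 5.8) - (3, 8) = (0.6, -2.2).

Step 2 — sample covariance matrix, S[i,j] = (1/(n-1)) · Σ_k (x_{k,i} - mean_i) · (x_{k,j} - mean_j), divisor n-1 = 4:
  S[A,A] = ((1.4)·(1.4) + (-2.6)·(-2.6) + (-1.6)·(-1.6) + (2.4)·(2.4) + (0.4)·(0.4)) / 4 = 17.2/4 = 4.3
  S[A,B] = ((1.4)·(-1.8) + (-2.6)·(-2.8) + (-1.6)·(0.2) + (2.4)·(3.2) + (0.4)·(1.2)) / 4 = 12.6/4 = 3.15
  S[B,B] = ((-1.8)·(-1.8) + (-2.8)·(-2.8) + (0.2)·(0.2) + (3.2)·(3.2) + (1.2)·(1.2)) / 4 = 22.8/4 = 5.7
  S = [[4.3, 3.15],
 [3.15, 5.7]].

Step 3 — invert S. det(S) = 4.3·5.7 - (3.15)² = 14.5875.
  S^{-1} = (1/det) · [[d, -b], [-b, a]] = [[0.3907, -0.2159],
 [-0.2159, 0.2948]].

Step 4 — quadratic form (x̄ - mu_0)^T · S^{-1} · (x̄ - mu_0):
  S^{-1} · (x̄ - mu_0) = (0.7095, -0.7781),
  (x̄ - mu_0)^T · [...] = (0.6)·(0.7095) + (-2.2)·(-0.7781) = 2.1374.

Step 5 — scale by n: T² = 5 · 2.1374 = 10.6872.

T² ≈ 10.6872


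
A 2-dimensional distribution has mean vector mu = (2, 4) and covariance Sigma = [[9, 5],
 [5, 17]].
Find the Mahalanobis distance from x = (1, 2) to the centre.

Step 1 — centre the observation: (x - mu) = (-1, -2).

Step 2 — invert Sigma. det(Sigma) = 9·17 - (5)² = 128.
  Sigma^{-1} = (1/det) · [[d, -b], [-b, a]] = [[0.1328, -0.0391],
 [-0.0391, 0.0703]].

Step 3 — form the quadratic (x - mu)^T · Sigma^{-1} · (x - mu):
  Sigma^{-1} · (x - mu) = (-0.0547, -0.1016).
  (x - mu)^T · [Sigma^{-1} · (x - mu)] = (-1)·(-0.0547) + (-2)·(-0.1016) = 0.2578.

Step 4 — take square root: d = √(0.2578) ≈ 0.5078.

d(x, mu) = √(0.2578) ≈ 0.5078


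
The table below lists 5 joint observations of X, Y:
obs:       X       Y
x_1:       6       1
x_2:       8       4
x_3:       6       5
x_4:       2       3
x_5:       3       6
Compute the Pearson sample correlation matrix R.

Step 1 — column means:
  mean(X) = (6 + 8 + 6 + 2 + 3) / 5 = 25/5 = 5
  mean(Y) = (1 + 4 + 5 + 3 + 6) / 5 = 19/5 = 3.8

Step 2 — sample variances and covariances s[i,j] = (1/(n-1)) · Σ_k (x_{k,i} - mean_i) · (x_{k,j} - mean_j), with n-1 = 4:
  s[X,X] = ((1)·(1) + (3)·(3) + (1)·(1) + (-3)·(-3) + (-2)·(-2)) / 4 = 24/4 = 6
  s[X,Y] = ((1)·(-2.8) + (3)·(0.2) + (1)·(1.2) + (-3)·(-0.8) + (-2)·(2.2)) / 4 = -3/4 = -0.75
  s[Y,Y] = ((-2.8)·(-2.8) + (0.2)·(0.2) + (1.2)·(1.2) + (-0.8)·(-0.8) + (2.2)·(2.2)) / 4 = 14.8/4 = 3.7
  Sample standard deviations s_i = √(s[i,i]):
  s(X) = √(6) = 2.4495
  s(Y) = √(3.7) = 1.9235

Step 3 — r_{ij} = s_{ij} / (s_i · s_j):
  r[X,X] = 1 (diagonal).
  r[X,Y] = -0.75 / (2.4495 · 1.9235) = -0.75 / 4.7117 = -0.1592
  r[Y,Y] = 1 (diagonal).

R is symmetric with unit diagonal. Assembling:

R = [[1, -0.1592],
 [-0.1592, 1]]


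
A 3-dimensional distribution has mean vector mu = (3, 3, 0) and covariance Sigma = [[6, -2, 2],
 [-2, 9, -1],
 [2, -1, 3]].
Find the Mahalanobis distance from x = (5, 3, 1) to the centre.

Step 1 — centre the observation: (x - mu) = (2, 0, 1).

Step 2 — invert Sigma (cofactor / det for 3×3, or solve directly):
  Sigma^{-1} = [[0.2241, 0.0345, -0.1379],
 [0.0345, 0.1207, 0.0172],
 [-0.1379, 0.0172, 0.431]].

Step 3 — form the quadratic (x - mu)^T · Sigma^{-1} · (x - mu):
  Sigma^{-1} · (x - mu) = (0.3103, 0.0862, 0.1552).
  (x - mu)^T · [Sigma^{-1} · (x - mu)] = (2)·(0.3103) + (0)·(0.0862) + (1)·(0.1552) = 0.7759.

Step 4 — take square root: d = √(0.7759) ≈ 0.8808.

d(x, mu) = √(0.7759) ≈ 0.8808


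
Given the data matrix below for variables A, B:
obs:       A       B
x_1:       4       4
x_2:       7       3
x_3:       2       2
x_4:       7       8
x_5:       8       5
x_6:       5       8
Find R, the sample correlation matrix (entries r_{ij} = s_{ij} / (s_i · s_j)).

Step 1 — column means:
  mean(A) = (4 + 7 + 2 + 7 + 8 + 5) / 6 = 33/6 = 5.5
  mean(B) = (4 + 3 + 2 + 8 + 5 + 8) / 6 = 30/6 = 5

Step 2 — sample variances and covariances s[i,j] = (1/(n-1)) · Σ_k (x_{k,i} - mean_i) · (x_{k,j} - mean_j), with n-1 = 5:
  s[A,A] = ((-1.5)·(-1.5) + (1.5)·(1.5) + (-3.5)·(-3.5) + (1.5)·(1.5) + (2.5)·(2.5) + (-0.5)·(-0.5)) / 5 = 25.5/5 = 5.1
  s[A,B] = ((-1.5)·(-1) + (1.5)·(-2) + (-3.5)·(-3) + (1.5)·(3) + (2.5)·(0) + (-0.5)·(3)) / 5 = 12/5 = 2.4
  s[B,B] = ((-1)·(-1) + (-2)·(-2) + (-3)·(-3) + (3)·(3) + (0)·(0) + (3)·(3)) / 5 = 32/5 = 6.4
  Sample standard deviations s_i = √(s[i,i]):
  s(A) = √(5.1) = 2.2583
  s(B) = √(6.4) = 2.5298

Step 3 — r_{ij} = s_{ij} / (s_i · s_j):
  r[A,A] = 1 (diagonal).
  r[A,B] = 2.4 / (2.2583 · 2.5298) = 2.4 / 5.7131 = 0.4201
  r[B,B] = 1 (diagonal).

R is symmetric with unit diagonal. Assembling:

R = [[1, 0.4201],
 [0.4201, 1]]


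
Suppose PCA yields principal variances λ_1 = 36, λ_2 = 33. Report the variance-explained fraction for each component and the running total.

Step 1 — total variance = trace(Sigma) = Σ λ_i = 36 + 33 = 69.

Step 2 — fraction explained by component i = λ_i / Σ λ:
  PC1: 36/69 = 0.5217
  PC2: 33/69 = 0.4783

Step 3 — cumulative fraction after k components = (λ_1 + ... + λ_k) / Σ λ:
  k = 1: 36/69 = 0.5217
  k = 2: (36 + 33)/69 = 69/69 = 1

Summary (fraction, with percent):

explained: PC1 0.5217 (52.17%), PC2 0.4783 (47.83%);  cumulative: 0.5217, 1


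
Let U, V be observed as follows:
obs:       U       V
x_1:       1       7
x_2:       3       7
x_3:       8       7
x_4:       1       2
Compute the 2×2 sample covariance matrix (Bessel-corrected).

Step 1 — column means:
  mean(U) = (1 + 3 + 8 + 1) / 4 = 13/4 = 3.25
  mean(V) = (7 + 7 + 7 + 2) / 4 = 23/4 = 5.75

Step 2 — sample covariance S[i,j] = (1/(n-1)) · Σ_k (x_{k,i} - mean_i) · (x_{k,j} - mean_j), with n-1 = 3.
  S[U,U] = ((-2.25)·(-2.25) + (-0.25)·(-0.25) + (4.75)·(4.75) + (-2.25)·(-2.25)) / 3 = 32.75/3 = 10.9167
  S[U,V] = ((-2.25)·(1.25) + (-0.25)·(1.25) + (4.75)·(1.25) + (-2.25)·(-3.75)) / 3 = 11.25/3 = 3.75
  S[V,V] = ((1.25)·(1.25) + (1.25)·(1.25) + (1.25)·(1.25) + (-3.75)·(-3.75)) / 3 = 18.75/3 = 6.25

S is symmetric (S[j,i] = S[i,j]). Assembling:

S = [[10.9167, 3.75],
 [3.75, 6.25]]


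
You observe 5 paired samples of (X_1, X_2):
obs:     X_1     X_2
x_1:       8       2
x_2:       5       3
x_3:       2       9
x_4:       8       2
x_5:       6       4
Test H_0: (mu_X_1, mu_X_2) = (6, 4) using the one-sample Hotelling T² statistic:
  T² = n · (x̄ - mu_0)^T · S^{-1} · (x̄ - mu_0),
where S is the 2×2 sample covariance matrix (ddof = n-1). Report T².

Step 1 — sample mean vector:
  mean(X_1) = (8 + 5 + 2 + 8 + 6) / 5 = 29/5 = 5.8
  mean(X_2) = (2 + 3 + 9 + 2 + 4) / 5 = 20/5 = 4
  x̄ = (5.8, 4),  deviation x̄ - mu_0 = (5.8, 4) - (6, 4) = (-0.2, 0).

Step 2 — sample covariance matrix, S[i,j] = (1/(n-1)) · Σ_k (x_{k,i} - mean_i) · (x_{k,j} - mean_j), divisor n-1 = 4:
  S[X_1,X_1] = ((2.2)·(2.2) + (-0.8)·(-0.8) + (-3.8)·(-3.8) + (2.2)·(2.2) + (0.2)·(0.2)) / 4 = 24.8/4 = 6.2
  S[X_1,X_2] = ((2.2)·(-2) + (-0.8)·(-1) + (-3.8)·(5) + (2.2)·(-2) + (0.2)·(0)) / 4 = -27/4 = -6.75
  S[X_2,X_2] = ((-2)·(-2) + (-1)·(-1) + (5)·(5) + (-2)·(-2) + (0)·(0)) / 4 = 34/4 = 8.5
  S = [[6.2, -6.75],
 [-6.75, 8.5]].

Step 3 — invert S. det(S) = 6.2·8.5 - (-6.75)² = 7.1375.
  S^{-1} = (1/det) · [[d, -b], [-b, a]] = [[1.1909, 0.9457],
 [0.9457, 0.8687]].

Step 4 — quadratic form (x̄ - mu_0)^T · S^{-1} · (x̄ - mu_0):
  S^{-1} · (x̄ - mu_0) = (-0.2382, -0.1891),
  (x̄ - mu_0)^T · [...] = (-0.2)·(-0.2382) + (0)·(-0.1891) = 0.0476.

Step 5 — scale by n: T² = 5 · 0.0476 = 0.2382.

T² ≈ 0.2382


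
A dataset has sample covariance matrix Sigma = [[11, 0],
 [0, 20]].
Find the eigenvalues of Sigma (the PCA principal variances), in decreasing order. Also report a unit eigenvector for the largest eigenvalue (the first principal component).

Step 1 — characteristic polynomial of 2×2 Sigma:
  det(Sigma - λI) = λ² - trace · λ + det = 0.
  trace = 11 + 20 = 31, det = 11·20 - (0)² = 220.
Step 2 — discriminant:
  Δ = trace² - 4·det = 961 - 880 = 81.
Step 3 — eigenvalues:
  λ = (trace ± √Δ)/2 = (31 ± 9)/2,
  λ_1 = 20,  λ_2 = 11.

Step 4 — unit eigenvector for λ_1: Sigma is diagonal, so its eigenvectors are the coordinate axes. λ_1 = 20 is the diagonal entry on the second coordinate axis, hence
  v_1 = (0, 1) (||v_1|| = 1).

λ_1 = 20,  λ_2 = 11;  v_1 ≈ (0, 1)


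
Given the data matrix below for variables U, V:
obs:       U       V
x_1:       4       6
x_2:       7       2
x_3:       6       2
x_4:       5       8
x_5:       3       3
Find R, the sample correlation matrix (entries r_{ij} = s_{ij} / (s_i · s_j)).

Step 1 — column means:
  mean(U) = (4 + 7 + 6 + 5 + 3) / 5 = 25/5 = 5
  mean(V) = (6 + 2 + 2 + 8 + 3) / 5 = 21/5 = 4.2

Step 2 — sample variances and covariances s[i,j] = (1/(n-1)) · Σ_k (x_{k,i} - mean_i) · (x_{k,j} - mean_j), with n-1 = 4:
  s[U,U] = ((-1)·(-1) + (2)·(2) + (1)·(1) + (0)·(0) + (-2)·(-2)) / 4 = 10/4 = 2.5
  s[U,V] = ((-1)·(1.8) + (2)·(-2.2) + (1)·(-2.2) + (0)·(3.8) + (-2)·(-1.2)) / 4 = -6/4 = -1.5
  s[V,V] = ((1.8)·(1.8) + (-2.2)·(-2.2) + (-2.2)·(-2.2) + (3.8)·(3.8) + (-1.2)·(-1.2)) / 4 = 28.8/4 = 7.2
  Sample standard deviations s_i = √(s[i,i]):
  s(U) = √(2.5) = 1.5811
  s(V) = √(7.2) = 2.6833

Step 3 — r_{ij} = s_{ij} / (s_i · s_j):
  r[U,U] = 1 (diagonal).
  r[U,V] = -1.5 / (1.5811 · 2.6833) = -1.5 / 4.2426 = -0.3536
  r[V,V] = 1 (diagonal).

R is symmetric with unit diagonal. Assembling:

R = [[1, -0.3536],
 [-0.3536, 1]]


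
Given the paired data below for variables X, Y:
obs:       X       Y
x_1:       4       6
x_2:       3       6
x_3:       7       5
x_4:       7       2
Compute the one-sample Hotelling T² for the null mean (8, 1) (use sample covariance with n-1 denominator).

Step 1 — sample mean vector:
  mean(X) = (4 + 3 + 7 + 7) / 4 = 21/4 = 5.25
  mean(Y) = (6 + 6 + 5 + 2) / 4 = 19/4 = 4.75
  x̄ = (5.25, 4.75),  deviation x̄ - mu_0 = (5.25, 4.75) - (8, 1) = (-2.75, 3.75).

Step 2 — sample covariance matrix, S[i,j] = (1/(n-1)) · Σ_k (x_{k,i} - mean_i) · (x_{k,j} - mean_j), divisor n-1 = 3:
  S[X,X] = ((-1.25)·(-1.25) + (-2.25)·(-2.25) + (1.75)·(1.75) + (1.75)·(1.75)) / 3 = 12.75/3 = 4.25
  S[X,Y] = ((-1.25)·(1.25) + (-2.25)·(1.25) + (1.75)·(0.25) + (1.75)·(-2.75)) / 3 = -8.75/3 = -2.9167
  S[Y,Y] = ((1.25)·(1.25) + (1.25)·(1.25) + (0.25)·(0.25) + (-2.75)·(-2.75)) / 3 = 10.75/3 = 3.5833
  S = [[4.25, -2.9167],
 [-2.9167, 3.5833]].

Step 3 — invert S. det(S) = 4.25·3.5833 - (-2.9167)² = 6.7222.
  S^{-1} = (1/det) · [[d, -b], [-b, a]] = [[0.5331, 0.4339],
 [0.4339, 0.6322]].

Step 4 — quadratic form (x̄ - mu_0)^T · S^{-1} · (x̄ - mu_0):
  S^{-1} · (x̄ - mu_0) = (0.1612, 1.1777),
  (x̄ - mu_0)^T · [...] = (-2.75)·(0.1612) + (3.75)·(1.1777) = 3.9731.

Step 5 — scale by n: T² = 4 · 3.9731 = 15.8926.

T² ≈ 15.8926


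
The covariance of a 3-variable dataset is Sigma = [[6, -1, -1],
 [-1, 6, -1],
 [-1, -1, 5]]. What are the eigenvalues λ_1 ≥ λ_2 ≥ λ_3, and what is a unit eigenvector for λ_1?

Step 1 — characteristic polynomial p(λ) = det(λI - Sigma) = λ³ - tr·λ² + c_1·λ - det, where tr = trace, c_1 = sum of the principal 2×2 minors, det = det(Sigma):
  tr = 6 + 6 + 5 = 17,
  c_1 = (6·6 - (-1)²) + (6·5 - (-1)²) + (6·5 - (-1)²) = 35 + 29 + 29 = 93,
  det = 6·(6·5 - (-1)²) - (-1)·((-1)·5 - (-1)·(-1)) + (-1)·((-1)·(-1) - 6·(-1)) = 6·(29) - (-1)·(-6) + (-1)·(7) = 161.
  So p(λ) = λ³ - 17λ² + 93λ - 161.
Step 2 — look for an integer root (rational root theorem: any rational root is an integer divisor of 161). Testing λ = 7:
  p(7) = 343 - 833 + 651 - 161 = 0  ✓
  Dividing out (λ - 7): p(λ) = (λ - 7)(λ² - 10λ + 23).
Step 3 — remaining eigenvalues from the quadratic λ² - 10λ + 23 = 0:
  Δ = 10² - 4·23 = 100 - 92 = 8,  λ = (10 ± √8)/2 = (10 ± 2.8284)/2 ≈ 6.4142 or 3.5858.
  Sorted: λ_1 = 7,  λ_2 = 6.4142,  λ_3 = 3.5858  (check: sum = 17 = tr ✓).

Step 4 — unit eigenvector for λ_1 = 7: v spans the null space of (Sigma - λ_1 I), whose rows are
  r_1 = (-1, -1, -1),  r_2 = (-1, -1, -1),  r_3 = (-1, -1, -2).
  v is orthogonal to every row, so take v ∝ r_1 × r_3 = ((-1)·(-2) - (-1)·(-1), (-1)·(-1) - (-1)·(-2), (-1)·(-1) - (-1)·(-1)) = (1, -1, 0).
  Let u = (1, -1, 0).
  ||u|| = √((1)² + (-1)² + (0)²) = √(2) ≈ 1.4142,  v_1 = u/||u|| ≈ (0.7071, -0.7071, 0) (||v_1|| = 1).

λ_1 = 7,  λ_2 = 6.4142,  λ_3 = 3.5858;  v_1 ≈ (0.7071, -0.7071, 0)


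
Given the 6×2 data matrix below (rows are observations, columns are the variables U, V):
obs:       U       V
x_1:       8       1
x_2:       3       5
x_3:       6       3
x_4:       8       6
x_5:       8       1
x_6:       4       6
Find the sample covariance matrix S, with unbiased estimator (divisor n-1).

Step 1 — column means:
  mean(U) = (8 + 3 + 6 + 8 + 8 + 4) / 6 = 37/6 = 6.1667
  mean(V) = (1 + 5 + 3 + 6 + 1 + 6) / 6 = 22/6 = 3.6667

Step 2 — sample covariance S[i,j] = (1/(n-1)) · Σ_k (x_{k,i} - mean_i) · (x_{k,j} - mean_j), with n-1 = 5.
  S[U,U] = ((1.8333)·(1.8333) + (-3.1667)·(-3.1667) + (-0.1667)·(-0.1667) + (1.8333)·(1.8333) + (1.8333)·(1.8333) + (-2.1667)·(-2.1667)) / 5 = 24.8333/5 = 4.9667
  S[U,V] = ((1.8333)·(-2.6667) + (-3.1667)·(1.3333) + (-0.1667)·(-0.6667) + (1.8333)·(2.3333) + (1.8333)·(-2.6667) + (-2.1667)·(2.3333)) / 5 = -14.6667/5 = -2.9333
  S[V,V] = ((-2.6667)·(-2.6667) + (1.3333)·(1.3333) + (-0.6667)·(-0.6667) + (2.3333)·(2.3333) + (-2.6667)·(-2.6667) + (2.3333)·(2.3333)) / 5 = 27.3333/5 = 5.4667

S is symmetric (S[j,i] = S[i,j]). Assembling:

S = [[4.9667, -2.9333],
 [-2.9333, 5.4667]]


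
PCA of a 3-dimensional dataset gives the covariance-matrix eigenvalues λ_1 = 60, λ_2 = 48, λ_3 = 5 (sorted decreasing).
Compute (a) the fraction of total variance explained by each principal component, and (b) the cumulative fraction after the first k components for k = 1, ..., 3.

Step 1 — total variance = trace(Sigma) = Σ λ_i = 60 + 48 + 5 = 113.

Step 2 — fraction explained by component i = λ_i / Σ λ:
  PC1: 60/113 = 0.531
  PC2: 48/113 = 0.4248
  PC3: 5/113 = 0.0442

Step 3 — cumulative fraction after k components = (λ_1 + ... + λ_k) / Σ λ:
  k = 1: 60/113 = 0.531
  k = 2: (60 + 48)/113 = 108/113 = 0.9558
  k = 3: (60 + 48 + 5)/113 = 113/113 = 1

Summary (fraction, with percent):

explained: PC1 0.531 (53.1%), PC2 0.4248 (42.48%), PC3 0.0442 (4.42%);  cumulative: 0.531, 0.9558, 1


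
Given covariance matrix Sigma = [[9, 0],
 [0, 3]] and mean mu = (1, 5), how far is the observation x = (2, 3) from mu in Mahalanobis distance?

Step 1 — centre the observation: (x - mu) = (1, -2).

Step 2 — invert Sigma. det(Sigma) = 9·3 - (0)² = 27.
  Sigma^{-1} = (1/det) · [[d, -b], [-b, a]] = [[0.1111, 0],
 [0, 0.3333]].

Step 3 — form the quadratic (x - mu)^T · Sigma^{-1} · (x - mu):
  Sigma^{-1} · (x - mu) = (0.1111, -0.6667).
  (x - mu)^T · [Sigma^{-1} · (x - mu)] = (1)·(0.1111) + (-2)·(-0.6667) = 1.4444.

Step 4 — take square root: d = √(1.4444) ≈ 1.2019.

d(x, mu) = √(1.4444) ≈ 1.2019


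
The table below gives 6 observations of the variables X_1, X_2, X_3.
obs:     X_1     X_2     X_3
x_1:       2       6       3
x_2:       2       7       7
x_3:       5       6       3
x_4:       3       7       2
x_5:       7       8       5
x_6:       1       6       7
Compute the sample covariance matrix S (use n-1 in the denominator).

Step 1 — column means:
  mean(X_1) = (2 + 2 + 5 + 3 + 7 + 1) / 6 = 20/6 = 3.3333
  mean(X_2) = (6 + 7 + 6 + 7 + 8 + 6) / 6 = 40/6 = 6.6667
  mean(X_3) = (3 + 7 + 3 + 2 + 5 + 7) / 6 = 27/6 = 4.5

Step 2 — sample covariance S[i,j] = (1/(n-1)) · Σ_k (x_{k,i} - mean_i) · (x_{k,j} - mean_j), with n-1 = 5.
  S[X_1,X_1] = ((-1.3333)·(-1.3333) + (-1.3333)·(-1.3333) + (1.6667)·(1.6667) + (-0.3333)·(-0.3333) + (3.6667)·(3.6667) + (-2.3333)·(-2.3333)) / 5 = 25.3333/5 = 5.0667
  S[X_1,X_2] = ((-1.3333)·(-0.6667) + (-1.3333)·(0.3333) + (1.6667)·(-0.6667) + (-0.3333)·(0.3333) + (3.6667)·(1.3333) + (-2.3333)·(-0.6667)) / 5 = 5.6667/5 = 1.1333
  S[X_1,X_3] = ((-1.3333)·(-1.5) + (-1.3333)·(2.5) + (1.6667)·(-1.5) + (-0.3333)·(-2.5) + (3.6667)·(0.5) + (-2.3333)·(2.5)) / 5 = -7/5 = -1.4
  S[X_2,X_2] = ((-0.6667)·(-0.6667) + (0.3333)·(0.3333) + (-0.6667)·(-0.6667) + (0.3333)·(0.3333) + (1.3333)·(1.3333) + (-0.6667)·(-0.6667)) / 5 = 3.3333/5 = 0.6667
  S[X_2,X_3] = ((-0.6667)·(-1.5) + (0.3333)·(2.5) + (-0.6667)·(-1.5) + (0.3333)·(-2.5) + (1.3333)·(0.5) + (-0.6667)·(2.5)) / 5 = 1/5 = 0.2
  S[X_3,X_3] = ((-1.5)·(-1.5) + (2.5)·(2.5) + (-1.5)·(-1.5) + (-2.5)·(-2.5) + (0.5)·(0.5) + (2.5)·(2.5)) / 5 = 23.5/5 = 4.7

S is symmetric (S[j,i] = S[i,j]). Assembling:

S = [[5.0667, 1.1333, -1.4],
 [1.1333, 0.6667, 0.2],
 [-1.4, 0.2, 4.7]]


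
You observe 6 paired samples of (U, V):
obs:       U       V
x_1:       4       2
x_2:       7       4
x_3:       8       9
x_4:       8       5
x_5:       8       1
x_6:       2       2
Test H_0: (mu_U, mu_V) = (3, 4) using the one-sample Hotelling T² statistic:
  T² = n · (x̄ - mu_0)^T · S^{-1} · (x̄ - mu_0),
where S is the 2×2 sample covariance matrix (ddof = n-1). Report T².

Step 1 — sample mean vector:
  mean(U) = (4 + 7 + 8 + 8 + 8 + 2) / 6 = 37/6 = 6.1667
  mean(V) = (2 + 4 + 9 + 5 + 1 + 2) / 6 = 23/6 = 3.8333
  x̄ = (6.1667, 3.8333),  deviation x̄ - mu_0 = (6.1667, 3.8333) - (3, 4) = (3.1667, -0.1667).

Step 2 — sample covariance matrix, S[i,j] = (1/(n-1)) · Σ_k (x_{k,i} - mean_i) · (x_{k,j} - mean_j), divisor n-1 = 5:
  S[U,U] = ((-2.1667)·(-2.1667) + (0.8333)·(0.8333) + (1.8333)·(1.8333) + (1.8333)·(1.8333) + (1.8333)·(1.8333) + (-4.1667)·(-4.1667)) / 5 = 32.8333/5 = 6.5667
  S[U,V] = ((-2.1667)·(-1.8333) + (0.8333)·(0.1667) + (1.8333)·(5.1667) + (1.8333)·(1.1667) + (1.8333)·(-2.8333) + (-4.1667)·(-1.8333)) / 5 = 18.1667/5 = 3.6333
  S[V,V] = ((-1.8333)·(-1.8333) + (0.1667)·(0.1667) + (5.1667)·(5.1667) + (1.1667)·(1.1667) + (-2.8333)·(-2.8333) + (-1.8333)·(-1.8333)) / 5 = 42.8333/5 = 8.5667
  S = [[6.5667, 3.6333],
 [3.6333, 8.5667]].

Step 3 — invert S. det(S) = 6.5667·8.5667 - (3.6333)² = 43.0533.
  S^{-1} = (1/det) · [[d, -b], [-b, a]] = [[0.199, -0.0844],
 [-0.0844, 0.1525]].

Step 4 — quadratic form (x̄ - mu_0)^T · S^{-1} · (x̄ - mu_0):
  S^{-1} · (x̄ - mu_0) = (0.6442, -0.2927),
  (x̄ - mu_0)^T · [...] = (3.1667)·(0.6442) + (-0.1667)·(-0.2927) = 2.0886.

Step 5 — scale by n: T² = 6 · 2.0886 = 12.5317.

T² ≈ 12.5317


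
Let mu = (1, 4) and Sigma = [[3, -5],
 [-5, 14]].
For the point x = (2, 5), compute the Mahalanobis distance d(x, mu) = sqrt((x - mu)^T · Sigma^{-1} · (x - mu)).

Step 1 — centre the observation: (x - mu) = (1, 1).

Step 2 — invert Sigma. det(Sigma) = 3·14 - (-5)² = 17.
  Sigma^{-1} = (1/det) · [[d, -b], [-b, a]] = [[0.8235, 0.2941],
 [0.2941, 0.1765]].

Step 3 — form the quadratic (x - mu)^T · Sigma^{-1} · (x - mu):
  Sigma^{-1} · (x - mu) = (1.1176, 0.4706).
  (x - mu)^T · [Sigma^{-1} · (x - mu)] = (1)·(1.1176) + (1)·(0.4706) = 1.5882.

Step 4 — take square root: d = √(1.5882) ≈ 1.2603.

d(x, mu) = √(1.5882) ≈ 1.2603


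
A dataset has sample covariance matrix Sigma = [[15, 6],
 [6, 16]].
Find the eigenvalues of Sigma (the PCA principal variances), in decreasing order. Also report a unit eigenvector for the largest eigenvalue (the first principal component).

Step 1 — characteristic polynomial of 2×2 Sigma:
  det(Sigma - λI) = λ² - trace · λ + det = 0.
  trace = 15 + 16 = 31, det = 15·16 - (6)² = 204.
Step 2 — discriminant:
  Δ = trace² - 4·det = 961 - 816 = 145.
Step 3 — eigenvalues:
  λ = (trace ± √Δ)/2 = (31 ± 12.0416)/2,
  λ_1 = 21.5208,  λ_2 = 9.4792.

Step 4 — unit eigenvector for λ_1: solve (Sigma - λ_1 I)v = 0. First row:
  (15 - 21.5208)·v_x + (6)·v_y = 0, i.e. (-6.5208)·v_x + (6)·v_y = 0,
  so v ∝ (b, λ_1 - a) = (6, 6.5208) = u.
  ||u|| = √((6)² + (6.5208)²) = √(78.5208) ≈ 8.8612,
  v_1 = u/||u|| ≈ (0.6771, 0.7359) (||v_1|| = 1).

λ_1 = 21.5208,  λ_2 = 9.4792;  v_1 ≈ (0.6771, 0.7359)


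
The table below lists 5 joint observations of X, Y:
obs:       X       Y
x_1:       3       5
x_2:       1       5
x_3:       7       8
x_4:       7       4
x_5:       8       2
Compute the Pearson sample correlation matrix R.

Step 1 — column means:
  mean(X) = (3 + 1 + 7 + 7 + 8) / 5 = 26/5 = 5.2
  mean(Y) = (5 + 5 + 8 + 4 + 2) / 5 = 24/5 = 4.8

Step 2 — sample variances and covariances s[i,j] = (1/(n-1)) · Σ_k (x_{k,i} - mean_i) · (x_{k,j} - mean_j), with n-1 = 4:
  s[X,X] = ((-2.2)·(-2.2) + (-4.2)·(-4.2) + (1.8)·(1.8) + (1.8)·(1.8) + (2.8)·(2.8)) / 4 = 36.8/4 = 9.2
  s[X,Y] = ((-2.2)·(0.2) + (-4.2)·(0.2) + (1.8)·(3.2) + (1.8)·(-0.8) + (2.8)·(-2.8)) / 4 = -4.8/4 = -1.2
  s[Y,Y] = ((0.2)·(0.2) + (0.2)·(0.2) + (3.2)·(3.2) + (-0.8)·(-0.8) + (-2.8)·(-2.8)) / 4 = 18.8/4 = 4.7
  Sample standard deviations s_i = √(s[i,i]):
  s(X) = √(9.2) = 3.0332
  s(Y) = √(4.7) = 2.1679

Step 3 — r_{ij} = s_{ij} / (s_i · s_j):
  r[X,X] = 1 (diagonal).
  r[X,Y] = -1.2 / (3.0332 · 2.1679) = -1.2 / 6.5757 = -0.1825
  r[Y,Y] = 1 (diagonal).

R is symmetric with unit diagonal. Assembling:

R = [[1, -0.1825],
 [-0.1825, 1]]


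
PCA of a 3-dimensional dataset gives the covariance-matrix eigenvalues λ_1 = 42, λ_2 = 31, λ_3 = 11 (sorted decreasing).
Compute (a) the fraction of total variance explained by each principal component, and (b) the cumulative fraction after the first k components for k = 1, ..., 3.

Step 1 — total variance = trace(Sigma) = Σ λ_i = 42 + 31 + 11 = 84.

Step 2 — fraction explained by component i = λ_i / Σ λ:
  PC1: 42/84 = 0.5
  PC2: 31/84 = 0.369
  PC3: 11/84 = 0.131

Step 3 — cumulative fraction after k components = (λ_1 + ... + λ_k) / Σ λ:
  k = 1: 42/84 = 0.5
  k = 2: (42 + 31)/84 = 73/84 = 0.869
  k = 3: (42 + 31 + 11)/84 = 84/84 = 1

Summary (fraction, with percent):

explained: PC1 0.5 (50%), PC2 0.369 (36.9%), PC3 0.131 (13.1%);  cumulative: 0.5, 0.869, 1


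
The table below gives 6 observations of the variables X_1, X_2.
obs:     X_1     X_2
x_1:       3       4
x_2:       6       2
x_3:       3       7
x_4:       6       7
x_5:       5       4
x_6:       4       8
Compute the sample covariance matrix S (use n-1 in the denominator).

Step 1 — column means:
  mean(X_1) = (3 + 6 + 3 + 6 + 5 + 4) / 6 = 27/6 = 4.5
  mean(X_2) = (4 + 2 + 7 + 7 + 4 + 8) / 6 = 32/6 = 5.3333

Step 2 — sample covariance S[i,j] = (1/(n-1)) · Σ_k (x_{k,i} - mean_i) · (x_{k,j} - mean_j), with n-1 = 5.
  S[X_1,X_1] = ((-1.5)·(-1.5) + (1.5)·(1.5) + (-1.5)·(-1.5) + (1.5)·(1.5) + (0.5)·(0.5) + (-0.5)·(-0.5)) / 5 = 9.5/5 = 1.9
  S[X_1,X_2] = ((-1.5)·(-1.3333) + (1.5)·(-3.3333) + (-1.5)·(1.6667) + (1.5)·(1.6667) + (0.5)·(-1.3333) + (-0.5)·(2.6667)) / 5 = -5/5 = -1
  S[X_2,X_2] = ((-1.3333)·(-1.3333) + (-3.3333)·(-3.3333) + (1.6667)·(1.6667) + (1.6667)·(1.6667) + (-1.3333)·(-1.3333) + (2.6667)·(2.6667)) / 5 = 27.3333/5 = 5.4667

S is symmetric (S[j,i] = S[i,j]). Assembling:

S = [[1.9, -1],
 [-1, 5.4667]]


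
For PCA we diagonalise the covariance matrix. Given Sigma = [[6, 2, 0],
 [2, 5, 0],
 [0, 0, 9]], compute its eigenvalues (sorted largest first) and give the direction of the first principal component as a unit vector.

Step 1 — characteristic polynomial p(λ) = det(λI - Sigma) = λ³ - tr·λ² + c_1·λ - det, where tr = trace, c_1 = sum of the principal 2×2 minors, det = det(Sigma):
  tr = 6 + 5 + 9 = 20,
  c_1 = (6·5 - (2)²) + (6·9 - (0)²) + (5·9 - (0)²) = 26 + 54 + 45 = 125,
  det = 6·(5·9 - (0)²) - (2)·((2)·9 - (0)·(0)) + (0)·((2)·(0) - 5·(0)) = 6·(45) - (2)·(18) + (0)·(0) = 234.
  So p(λ) = λ³ - 20λ² + 125λ - 234.
Step 2 — look for an integer root (rational root theorem: any rational root is an integer divisor of 234). Testing λ = 9:
  p(9) = 729 - 1620 + 1125 - 234 = 0  ✓
  Dividing out (λ - 9): p(λ) = (λ - 9)(λ² - 11λ + 26).
Step 3 — remaining eigenvalues from the quadratic λ² - 11λ + 26 = 0:
  Δ = 11² - 4·26 = 121 - 104 = 17,  λ = (11 ± √17)/2 = (11 ± 4.1231)/2 ≈ 7.5616 or 3.4384.
  Sorted: λ_1 = 9,  λ_2 = 7.5616,  λ_3 = 3.4384  (check: sum = 20 = tr ✓).

Step 4 — unit eigenvector for λ_1 = 9: v spans the null space of (Sigma - λ_1 I), whose rows are
  r_1 = (-3, 2, 0),  r_2 = (2, -4, 0),  r_3 = (0, 0, 0).
  v is orthogonal to every row, so take v ∝ r_1 × r_2 = ((2)·(0) - (0)·(-4), (0)·(2) - (-3)·(0), (-3)·(-4) - (2)·(2)) = (0, 0, 8).
  Rescale (divide by 8): u = (0, 0, 1).
  ||u|| = √((0)² + (0)² + (1)²) = √(1) = 1,  v_1 = u/||u|| ≈ (0, 0, 1) (||v_1|| = 1).

λ_1 = 9,  λ_2 = 7.5616,  λ_3 = 3.4384;  v_1 ≈ (0, 0, 1)


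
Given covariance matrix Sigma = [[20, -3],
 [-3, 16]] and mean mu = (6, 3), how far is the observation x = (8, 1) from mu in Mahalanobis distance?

Step 1 — centre the observation: (x - mu) = (2, -2).

Step 2 — invert Sigma. det(Sigma) = 20·16 - (-3)² = 311.
  Sigma^{-1} = (1/det) · [[d, -b], [-b, a]] = [[0.0514, 0.0096],
 [0.0096, 0.0643]].

Step 3 — form the quadratic (x - mu)^T · Sigma^{-1} · (x - mu):
  Sigma^{-1} · (x - mu) = (0.0836, -0.1093).
  (x - mu)^T · [Sigma^{-1} · (x - mu)] = (2)·(0.0836) + (-2)·(-0.1093) = 0.3859.

Step 4 — take square root: d = √(0.3859) ≈ 0.6212.

d(x, mu) = √(0.3859) ≈ 0.6212


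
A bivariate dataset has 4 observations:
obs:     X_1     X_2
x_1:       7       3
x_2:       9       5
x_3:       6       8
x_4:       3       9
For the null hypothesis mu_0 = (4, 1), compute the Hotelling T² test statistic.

Step 1 — sample mean vector:
  mean(X_1) = (7 + 9 + 6 + 3) / 4 = 25/4 = 6.25
  mean(X_2) = (3 + 5 + 8 + 9) / 4 = 25/4 = 6.25
  x̄ = (6.25, 6.25),  deviation x̄ - mu_0 = (6.25, 6.25) - (4, 1) = (2.25, 5.25).

Step 2 — sample covariance matrix, S[i,j] = (1/(n-1)) · Σ_k (x_{k,i} - mean_i) · (x_{k,j} - mean_j), divisor n-1 = 3:
  S[X_1,X_1] = ((0.75)·(0.75) + (2.75)·(2.75) + (-0.25)·(-0.25) + (-3.25)·(-3.25)) / 3 = 18.75/3 = 6.25
  S[X_1,X_2] = ((0.75)·(-3.25) + (2.75)·(-1.25) + (-0.25)·(1.75) + (-3.25)·(2.75)) / 3 = -15.25/3 = -5.0833
  S[X_2,X_2] = ((-3.25)·(-3.25) + (-1.25)·(-1.25) + (1.75)·(1.75) + (2.75)·(2.75)) / 3 = 22.75/3 = 7.5833
  S = [[6.25, -5.0833],
 [-5.0833, 7.5833]].

Step 3 — invert S. det(S) = 6.25·7.5833 - (-5.0833)² = 21.5556.
  S^{-1} = (1/det) · [[d, -b], [-b, a]] = [[0.3518, 0.2358],
 [0.2358, 0.2899]].

Step 4 — quadratic form (x̄ - mu_0)^T · S^{-1} · (x̄ - mu_0):
  S^{-1} · (x̄ - mu_0) = (2.0296, 2.0528),
  (x̄ - mu_0)^T · [...] = (2.25)·(2.0296) + (5.25)·(2.0528) = 15.3441.

Step 5 — scale by n: T² = 4 · 15.3441 = 61.3763.

T² ≈ 61.3763


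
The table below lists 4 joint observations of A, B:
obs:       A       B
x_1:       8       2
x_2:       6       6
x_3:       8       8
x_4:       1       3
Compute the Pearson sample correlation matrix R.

Step 1 — column means:
  mean(A) = (8 + 6 + 8 + 1) / 4 = 23/4 = 5.75
  mean(B) = (2 + 6 + 8 + 3) / 4 = 19/4 = 4.75

Step 2 — sample variances and covariances s[i,j] = (1/(n-1)) · Σ_k (x_{k,i} - mean_i) · (x_{k,j} - mean_j), with n-1 = 3:
  s[A,A] = ((2.25)·(2.25) + (0.25)·(0.25) + (2.25)·(2.25) + (-4.75)·(-4.75)) / 3 = 32.75/3 = 10.9167
  s[A,B] = ((2.25)·(-2.75) + (0.25)·(1.25) + (2.25)·(3.25) + (-4.75)·(-1.75)) / 3 = 9.75/3 = 3.25
  s[B,B] = ((-2.75)·(-2.75) + (1.25)·(1.25) + (3.25)·(3.25) + (-1.75)·(-1.75)) / 3 = 22.75/3 = 7.5833
  Sample standard deviations s_i = √(s[i,i]):
  s(A) = √(10.9167) = 3.304
  s(B) = √(7.5833) = 2.7538

Step 3 — r_{ij} = s_{ij} / (s_i · s_j):
  r[A,A] = 1 (diagonal).
  r[A,B] = 3.25 / (3.304 · 2.7538) = 3.25 / 9.0986 = 0.3572
  r[B,B] = 1 (diagonal).

R is symmetric with unit diagonal. Assembling:

R = [[1, 0.3572],
 [0.3572, 1]]


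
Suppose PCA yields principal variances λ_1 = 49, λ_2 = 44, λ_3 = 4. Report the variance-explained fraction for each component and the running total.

Step 1 — total variance = trace(Sigma) = Σ λ_i = 49 + 44 + 4 = 97.

Step 2 — fraction explained by component i = λ_i / Σ λ:
  PC1: 49/97 = 0.5052
  PC2: 44/97 = 0.4536
  PC3: 4/97 = 0.0412

Step 3 — cumulative fraction after k components = (λ_1 + ... + λ_k) / Σ λ:
  k = 1: 49/97 = 0.5052
  k = 2: (49 + 44)/97 = 93/97 = 0.9588
  k = 3: (49 + 44 + 4)/97 = 97/97 = 1

Summary (fraction, with percent):

explained: PC1 0.5052 (50.52%), PC2 0.4536 (45.36%), PC3 0.0412 (4.12%);  cumulative: 0.5052, 0.9588, 1


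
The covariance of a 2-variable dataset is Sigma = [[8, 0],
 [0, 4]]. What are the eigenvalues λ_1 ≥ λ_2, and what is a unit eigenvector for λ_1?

Step 1 — characteristic polynomial of 2×2 Sigma:
  det(Sigma - λI) = λ² - trace · λ + det = 0.
  trace = 8 + 4 = 12, det = 8·4 - (0)² = 32.
Step 2 — discriminant:
  Δ = trace² - 4·det = 144 - 128 = 16.
Step 3 — eigenvalues:
  λ = (trace ± √Δ)/2 = (12 ± 4)/2,
  λ_1 = 8,  λ_2 = 4.

Step 4 — unit eigenvector for λ_1: Sigma is diagonal, so its eigenvectors are the coordinate axes. λ_1 = 8 is the diagonal entry on the first coordinate axis, hence
  v_1 = (1, 0) (||v_1|| = 1).

λ_1 = 8,  λ_2 = 4;  v_1 ≈ (1, 0)


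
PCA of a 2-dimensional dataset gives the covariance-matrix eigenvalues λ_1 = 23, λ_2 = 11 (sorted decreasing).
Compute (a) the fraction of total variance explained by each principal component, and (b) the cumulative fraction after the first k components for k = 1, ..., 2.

Step 1 — total variance = trace(Sigma) = Σ λ_i = 23 + 11 = 34.

Step 2 — fraction explained by component i = λ_i / Σ λ:
  PC1: 23/34 = 0.6765
  PC2: 11/34 = 0.3235

Step 3 — cumulative fraction after k components = (λ_1 + ... + λ_k) / Σ λ:
  k = 1: 23/34 = 0.6765
  k = 2: (23 + 11)/34 = 34/34 = 1

Summary (fraction, with percent):

explained: PC1 0.6765 (67.65%), PC2 0.3235 (32.35%);  cumulative: 0.6765, 1


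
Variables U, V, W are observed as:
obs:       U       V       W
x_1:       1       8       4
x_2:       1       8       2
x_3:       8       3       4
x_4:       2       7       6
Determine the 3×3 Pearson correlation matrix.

Step 1 — column means:
  mean(U) = (1 + 1 + 8 + 2) / 4 = 12/4 = 3
  mean(V) = (8 + 8 + 3 + 7) / 4 = 26/4 = 6.5
  mean(W) = (4 + 2 + 4 + 6) / 4 = 16/4 = 4

Step 2 — sample variances and covariances s[i,j] = (1/(n-1)) · Σ_k (x_{k,i} - mean_i) · (x_{k,j} - mean_j), with n-1 = 3:
  s[U,U] = ((-2)·(-2) + (-2)·(-2) + (5)·(5) + (-1)·(-1)) / 3 = 34/3 = 11.3333
  s[U,V] = ((-2)·(1.5) + (-2)·(1.5) + (5)·(-3.5) + (-1)·(0.5)) / 3 = -24/3 = -8
  s[U,W] = ((-2)·(0) + (-2)·(-2) + (5)·(0) + (-1)·(2)) / 3 = 2/3 = 0.6667
  s[V,V] = ((1.5)·(1.5) + (1.5)·(1.5) + (-3.5)·(-3.5) + (0.5)·(0.5)) / 3 = 17/3 = 5.6667
  s[V,W] = ((1.5)·(0) + (1.5)·(-2) + (-3.5)·(0) + (0.5)·(2)) / 3 = -2/3 = -0.6667
  s[W,W] = ((0)·(0) + (-2)·(-2) + (0)·(0) + (2)·(2)) / 3 = 8/3 = 2.6667
  Sample standard deviations s_i = √(s[i,i]):
  s(U) = √(11.3333) = 3.3665
  s(V) = √(5.6667) = 2.3805
  s(W) = √(2.6667) = 1.633

Step 3 — r_{ij} = s_{ij} / (s_i · s_j):
  r[U,U] = 1 (diagonal).
  r[U,V] = -8 / (3.3665 · 2.3805) = -8 / 8.0139 = -0.9983
  r[U,W] = 0.6667 / (3.3665 · 1.633) = 0.6667 / 5.4975 = 0.1213
  r[V,V] = 1 (diagonal).
  r[V,W] = -0.6667 / (2.3805 · 1.633) = -0.6667 / 3.8873 = -0.1715
  r[W,W] = 1 (diagonal).

R is symmetric with unit diagonal. Assembling:

R = [[1, -0.9983, 0.1213],
 [-0.9983, 1, -0.1715],
 [0.1213, -0.1715, 1]]


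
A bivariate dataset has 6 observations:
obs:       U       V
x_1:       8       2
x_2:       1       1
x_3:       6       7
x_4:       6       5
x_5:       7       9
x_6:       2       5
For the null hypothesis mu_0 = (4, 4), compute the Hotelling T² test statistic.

Step 1 — sample mean vector:
  mean(U) = (8 + 1 + 6 + 6 + 7 + 2) / 6 = 30/6 = 5
  mean(V) = (2 + 1 + 7 + 5 + 9 + 5) / 6 = 29/6 = 4.8333
  x̄ = (5, 4.8333),  deviation x̄ - mu_0 = (5, 4.8333) - (4, 4) = (1, 0.8333).

Step 2 — sample covariance matrix, S[i,j] = (1/(n-1)) · Σ_k (x_{k,i} - mean_i) · (x_{k,j} - mean_j), divisor n-1 = 5:
  S[U,U] = ((3)·(3) + (-4)·(-4) + (1)·(1) + (1)·(1) + (2)·(2) + (-3)·(-3)) / 5 = 40/5 = 8
  S[U,V] = ((3)·(-2.8333) + (-4)·(-3.8333) + (1)·(2.1667) + (1)·(0.1667) + (2)·(4.1667) + (-3)·(0.1667)) / 5 = 17/5 = 3.4
  S[V,V] = ((-2.8333)·(-2.8333) + (-3.8333)·(-3.8333) + (2.1667)·(2.1667) + (0.1667)·(0.1667) + (4.1667)·(4.1667) + (0.1667)·(0.1667)) / 5 = 44.8333/5 = 8.9667
  S = [[8, 3.4],
 [3.4, 8.9667]].

Step 3 — invert S. det(S) = 8·8.9667 - (3.4)² = 60.1733.
  S^{-1} = (1/det) · [[d, -b], [-b, a]] = [[0.149, -0.0565],
 [-0.0565, 0.1329]].

Step 4 — quadratic form (x̄ - mu_0)^T · S^{-1} · (x̄ - mu_0):
  S^{-1} · (x̄ - mu_0) = (0.1019, 0.0543),
  (x̄ - mu_0)^T · [...] = (1)·(0.1019) + (0.8333)·(0.0543) = 0.1472.

Step 5 — scale by n: T² = 6 · 0.1472 = 0.883.

T² ≈ 0.883


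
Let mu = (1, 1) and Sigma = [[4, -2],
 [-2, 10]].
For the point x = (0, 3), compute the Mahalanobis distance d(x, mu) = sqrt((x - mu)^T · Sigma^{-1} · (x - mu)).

Step 1 — centre the observation: (x - mu) = (-1, 2).

Step 2 — invert Sigma. det(Sigma) = 4·10 - (-2)² = 36.
  Sigma^{-1} = (1/det) · [[d, -b], [-b, a]] = [[0.2778, 0.0556],
 [0.0556, 0.1111]].

Step 3 — form the quadratic (x - mu)^T · Sigma^{-1} · (x - mu):
  Sigma^{-1} · (x - mu) = (-0.1667, 0.1667).
  (x - mu)^T · [Sigma^{-1} · (x - mu)] = (-1)·(-0.1667) + (2)·(0.1667) = 0.5.

Step 4 — take square root: d = √(0.5) ≈ 0.7071.

d(x, mu) = √(0.5) ≈ 0.7071
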